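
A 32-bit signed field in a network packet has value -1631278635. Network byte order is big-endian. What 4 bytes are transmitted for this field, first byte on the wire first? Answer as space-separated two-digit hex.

9E C4 A9 D5

Two's complement of -1631278635 in 32 bits: 1631278635 = 0x613B562B; invert → 0x9EC4A9D4; add 1 → 0x9EC4A9D5.
Split into bytes (most-significant first): 9E C4 A9 D5.
Big-endian stores the most-significant byte at the lowest address.
So the memory order matches the most-significant-first order: 9E C4 A9 D5.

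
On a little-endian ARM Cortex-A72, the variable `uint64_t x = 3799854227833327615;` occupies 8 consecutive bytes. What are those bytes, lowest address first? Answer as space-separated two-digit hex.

3799854227833327615 in hexadecimal, padded to 64 bits, is 0x34BBCB49A8458FFF.
Split into bytes (most-significant first): 34 BB CB 49 A8 45 8F FF.
In little-endian order the low byte comes first in memory.
So at ascending addresses the bytes are FF 8F 45 A8 49 CB BB 34.

FF 8F 45 A8 49 CB BB 34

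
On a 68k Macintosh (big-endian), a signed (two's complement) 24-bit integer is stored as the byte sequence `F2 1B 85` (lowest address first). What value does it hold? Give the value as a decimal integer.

-910459

Big-endian stores the most-significant byte at the lowest address.
The bytes are already most-significant first: 0xF21B85.
Top bit is set, so as a signed 24-bit value this is 0xF21B85 − 2^24 = -910459.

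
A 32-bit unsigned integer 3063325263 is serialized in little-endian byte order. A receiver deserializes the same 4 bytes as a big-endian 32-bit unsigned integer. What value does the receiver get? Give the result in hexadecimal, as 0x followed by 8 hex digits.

3063325263 in 32-bit hexadecimal is 0xB696A24F.
Stored little-endian, the bytes at ascending addresses are 4F A2 96 B6.
Read back as big-endian, the last byte is least significant, giving 0x4FA296B6.

0x4FA296B6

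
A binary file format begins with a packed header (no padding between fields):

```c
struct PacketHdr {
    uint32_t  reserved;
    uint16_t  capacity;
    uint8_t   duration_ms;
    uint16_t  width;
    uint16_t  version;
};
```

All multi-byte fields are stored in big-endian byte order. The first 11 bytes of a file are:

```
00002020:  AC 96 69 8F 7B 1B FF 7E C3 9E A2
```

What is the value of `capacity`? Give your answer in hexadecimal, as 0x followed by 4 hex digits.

0x7B1B

`capacity` follows `reserved` (4 bytes), so it starts at byte offset 4 and occupies 2 bytes.
Bytes at offsets 4..5: 7B 1B.
Big-endian stores the most-significant byte at the lowest address.
The bytes are already most-significant first: 0x7B1B.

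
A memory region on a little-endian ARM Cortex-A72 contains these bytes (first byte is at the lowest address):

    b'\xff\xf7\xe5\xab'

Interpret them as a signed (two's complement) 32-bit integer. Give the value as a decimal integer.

Little-endian stores the least-significant byte at the lowest address.
Reassemble most-significant byte first: AB E5 F7 FF → 0xABE5F7FF.
Top bit is set, so as a signed 32-bit value this is 0xABE5F7FF − 2^32 = -1410992129.

-1410992129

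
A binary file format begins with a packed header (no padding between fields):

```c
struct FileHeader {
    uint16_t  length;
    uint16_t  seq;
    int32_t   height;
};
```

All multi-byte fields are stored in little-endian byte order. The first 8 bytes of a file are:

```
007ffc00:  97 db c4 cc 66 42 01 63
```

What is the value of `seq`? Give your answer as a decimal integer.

`seq` follows `length` (2 bytes), so it starts at byte offset 2 and occupies 2 bytes.
Bytes at offsets 2..3: C4 CC.
Little-endian: lowest address holds the least-significant byte.
Reassemble most-significant byte first: CC C4 → 0xCCC4.
0xCCC4 = 52420.

52420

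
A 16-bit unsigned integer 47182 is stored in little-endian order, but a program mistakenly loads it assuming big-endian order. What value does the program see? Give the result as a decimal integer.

47182 in 16-bit hexadecimal is 0xB84E.
Stored little-endian, the bytes at ascending addresses are 4E B8.
Read back as big-endian, the last byte is least significant, giving 0x4EB8.
0x4EB8 = 20152.

20152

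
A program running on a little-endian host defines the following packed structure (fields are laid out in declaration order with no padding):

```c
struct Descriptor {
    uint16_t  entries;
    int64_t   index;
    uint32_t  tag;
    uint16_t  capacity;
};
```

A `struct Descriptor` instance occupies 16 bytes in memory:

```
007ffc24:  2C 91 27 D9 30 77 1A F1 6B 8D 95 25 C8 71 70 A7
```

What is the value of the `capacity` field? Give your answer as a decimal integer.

`capacity` follows `entries` (2 B), `index` (8 B), `tag` (4 B), so it starts at offset 2 + 8 + 4 = 14 and occupies 2 bytes.
Bytes at offsets 14..15: 70 A7.
In little-endian order the low byte comes first in memory.
Reassemble most-significant byte first: A7 70 → 0xA770.
0xA770 = 42864.

42864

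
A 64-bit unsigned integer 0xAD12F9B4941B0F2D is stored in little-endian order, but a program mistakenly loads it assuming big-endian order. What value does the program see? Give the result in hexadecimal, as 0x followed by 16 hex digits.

0x2D0F1B94B4F912AD

Stored little-endian, the bytes at ascending addresses are 2D 0F 1B 94 B4 F9 12 AD.
Read back as big-endian, the last byte is least significant, giving 0x2D0F1B94B4F912AD.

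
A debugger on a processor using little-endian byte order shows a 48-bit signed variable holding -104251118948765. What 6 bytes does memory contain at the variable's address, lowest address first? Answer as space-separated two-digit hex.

Two's complement of -104251118948765 in 48 bits: 104251118948765 = 0x5ED0DAE9919D; invert → 0xA12F25166E62; add 1 → 0xA12F25166E63.
Split into bytes (most-significant first): A1 2F 25 16 6E 63.
Little-endian: lowest address holds the least-significant byte.
So at ascending addresses the bytes are 63 6E 16 25 2F A1.

63 6E 16 25 2F A1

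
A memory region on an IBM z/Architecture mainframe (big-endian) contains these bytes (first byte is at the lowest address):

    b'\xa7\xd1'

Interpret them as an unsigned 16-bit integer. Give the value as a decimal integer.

In big-endian order the high byte comes first in memory.
The bytes are already most-significant first: 0xA7D1.
0xA7D1 = 42961.

42961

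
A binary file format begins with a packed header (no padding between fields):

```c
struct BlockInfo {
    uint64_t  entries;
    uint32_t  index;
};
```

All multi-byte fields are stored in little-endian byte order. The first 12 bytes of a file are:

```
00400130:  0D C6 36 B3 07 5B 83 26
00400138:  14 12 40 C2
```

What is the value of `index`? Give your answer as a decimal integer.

3258978836

`index` follows `entries` (8 bytes), so it starts at byte offset 8 and occupies 4 bytes.
Bytes at offsets 8..11: 14 12 40 C2.
In little-endian order the low byte comes first in memory.
Reassemble most-significant byte first: C2 40 12 14 → 0xC2401214.
0xC2401214 = 3258978836.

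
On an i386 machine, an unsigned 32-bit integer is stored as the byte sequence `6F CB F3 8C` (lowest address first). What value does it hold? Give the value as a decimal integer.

2364787567

In little-endian order the low byte comes first in memory.
Reassemble most-significant byte first: 8C F3 CB 6F → 0x8CF3CB6F.
0x8CF3CB6F = 2364787567.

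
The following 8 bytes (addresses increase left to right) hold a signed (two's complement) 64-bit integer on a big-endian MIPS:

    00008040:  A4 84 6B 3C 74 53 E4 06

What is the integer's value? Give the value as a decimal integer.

-6592026047169698810

Big-endian stores the most-significant byte at the lowest address.
The bytes are already most-significant first: 0xA4846B3C7453E406.
Top bit is set, so as a signed 64-bit value this is 0xA4846B3C7453E406 − 2^64 = -6592026047169698810.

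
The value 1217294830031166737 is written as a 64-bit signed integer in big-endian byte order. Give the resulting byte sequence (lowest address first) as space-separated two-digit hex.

1217294830031166737 in hexadecimal, padded to 64 bits, is 0x10E4B332CAED5D11.
Split into bytes (most-significant first): 10 E4 B3 32 CA ED 5D 11.
Big-endian stores the most-significant byte at the lowest address.
So the memory order matches the most-significant-first order: 10 E4 B3 32 CA ED 5D 11.

10 E4 B3 32 CA ED 5D 11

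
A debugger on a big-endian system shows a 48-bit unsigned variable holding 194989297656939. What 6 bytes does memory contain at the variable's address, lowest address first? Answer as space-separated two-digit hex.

194989297656939 in hexadecimal, padded to 48 bits, is 0xB1577BD2646B.
Split into bytes (most-significant first): B1 57 7B D2 64 6B.
Big-endian stores the most-significant byte at the lowest address.
So the memory order matches the most-significant-first order: B1 57 7B D2 64 6B.

B1 57 7B D2 64 6B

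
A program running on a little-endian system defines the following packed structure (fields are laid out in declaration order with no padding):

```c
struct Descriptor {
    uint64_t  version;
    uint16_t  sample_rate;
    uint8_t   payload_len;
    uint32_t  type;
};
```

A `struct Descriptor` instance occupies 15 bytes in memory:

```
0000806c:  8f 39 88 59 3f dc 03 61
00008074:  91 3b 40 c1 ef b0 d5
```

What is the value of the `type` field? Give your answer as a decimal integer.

`type` follows `version` (8 B), `sample_rate` (2 B), `payload_len` (1 B), so it starts at offset 8 + 2 + 1 = 11 and occupies 4 bytes.
Bytes at offsets 11..14: C1 EF B0 D5.
Little-endian: lowest address holds the least-significant byte.
Reassemble most-significant byte first: D5 B0 EF C1 → 0xD5B0EFC1.
0xD5B0EFC1 = 3585142721.

3585142721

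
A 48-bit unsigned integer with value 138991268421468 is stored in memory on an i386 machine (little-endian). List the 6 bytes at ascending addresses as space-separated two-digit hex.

138991268421468 in hexadecimal, padded to 48 bits, is 0x7E696D2E5F5C.
Split into bytes (most-significant first): 7E 69 6D 2E 5F 5C.
Little-endian: lowest address holds the least-significant byte.
So at ascending addresses the bytes are 5C 5F 2E 6D 69 7E.

5C 5F 2E 6D 69 7E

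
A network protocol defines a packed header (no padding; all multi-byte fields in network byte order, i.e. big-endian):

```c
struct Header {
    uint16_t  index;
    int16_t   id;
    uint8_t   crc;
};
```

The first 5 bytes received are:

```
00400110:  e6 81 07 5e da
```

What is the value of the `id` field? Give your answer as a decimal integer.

`id` follows `index` (2 bytes), so it starts at byte offset 2 and occupies 2 bytes.
Bytes at offsets 2..3: 07 5E.
Big-endian stores the most-significant byte at the lowest address.
The bytes are already most-significant first: 0x075E.
0x075E = 1886.

1886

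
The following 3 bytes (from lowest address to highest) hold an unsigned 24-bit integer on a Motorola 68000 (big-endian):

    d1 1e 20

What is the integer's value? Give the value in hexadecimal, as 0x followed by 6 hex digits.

0xD11E20

Big-endian stores the most-significant byte at the lowest address.
The bytes are already most-significant first: 0xD11E20.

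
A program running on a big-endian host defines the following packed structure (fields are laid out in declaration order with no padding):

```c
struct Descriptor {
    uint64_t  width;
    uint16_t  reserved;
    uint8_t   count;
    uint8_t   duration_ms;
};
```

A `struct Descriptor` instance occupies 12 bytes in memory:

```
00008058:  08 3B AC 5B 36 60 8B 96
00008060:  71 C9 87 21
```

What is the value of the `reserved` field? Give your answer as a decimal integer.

29129

`reserved` follows `width` (8 bytes), so it starts at byte offset 8 and occupies 2 bytes.
Bytes at offsets 8..9: 71 C9.
Big-endian stores the most-significant byte at the lowest address.
The bytes are already most-significant first: 0x71C9.
0x71C9 = 29129.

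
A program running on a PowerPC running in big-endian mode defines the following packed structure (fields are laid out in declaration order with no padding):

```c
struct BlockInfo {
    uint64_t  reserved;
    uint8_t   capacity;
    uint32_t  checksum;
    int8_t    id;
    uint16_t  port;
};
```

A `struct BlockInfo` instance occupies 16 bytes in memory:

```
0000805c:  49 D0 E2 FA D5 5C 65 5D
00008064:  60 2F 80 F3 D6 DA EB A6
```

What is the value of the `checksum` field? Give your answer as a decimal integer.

796980182

`checksum` follows `reserved` (8 B), `capacity` (1 B), so it starts at offset 8 + 1 = 9 and occupies 4 bytes.
Bytes at offsets 9..12: 2F 80 F3 D6.
In big-endian order the high byte comes first in memory.
The bytes are already most-significant first: 0x2F80F3D6.
0x2F80F3D6 = 796980182.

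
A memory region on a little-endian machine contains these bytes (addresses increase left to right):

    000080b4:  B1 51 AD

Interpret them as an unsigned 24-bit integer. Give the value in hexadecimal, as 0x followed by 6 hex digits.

0xAD51B1

Little-endian: lowest address holds the least-significant byte.
Reassemble most-significant byte first: AD 51 B1 → 0xAD51B1.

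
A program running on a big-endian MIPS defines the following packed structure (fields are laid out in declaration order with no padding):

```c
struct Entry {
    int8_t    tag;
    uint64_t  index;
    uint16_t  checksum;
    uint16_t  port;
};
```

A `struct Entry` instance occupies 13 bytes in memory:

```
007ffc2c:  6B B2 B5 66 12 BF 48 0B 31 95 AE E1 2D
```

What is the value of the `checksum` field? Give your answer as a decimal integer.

`checksum` follows `tag` (1 B), `index` (8 B), so it starts at offset 1 + 8 = 9 and occupies 2 bytes.
Bytes at offsets 9..10: 95 AE.
Big-endian stores the most-significant byte at the lowest address.
The bytes are already most-significant first: 0x95AE.
0x95AE = 38318.

38318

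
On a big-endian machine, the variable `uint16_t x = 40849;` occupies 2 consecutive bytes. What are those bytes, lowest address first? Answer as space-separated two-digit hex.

9F 91

40849 in hexadecimal, padded to 16 bits, is 0x9F91.
Split into bytes (most-significant first): 9F 91.
In big-endian order the high byte comes first in memory.
So the memory order matches the most-significant-first order: 9F 91.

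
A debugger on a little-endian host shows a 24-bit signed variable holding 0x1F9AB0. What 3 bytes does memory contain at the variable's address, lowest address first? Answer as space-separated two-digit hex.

Split into bytes (most-significant first): 1F 9A B0.
In little-endian order the low byte comes first in memory.
So at ascending addresses the bytes are B0 9A 1F.

B0 9A 1F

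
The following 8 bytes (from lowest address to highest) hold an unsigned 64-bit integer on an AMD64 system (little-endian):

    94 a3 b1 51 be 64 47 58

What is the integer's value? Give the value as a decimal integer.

Little-endian stores the least-significant byte at the lowest address.
Reassemble most-significant byte first: 58 47 64 BE 51 B1 A3 94 → 0x584764BE51B1A394.
0x584764BE51B1A394 = 6361163767261275028.

6361163767261275028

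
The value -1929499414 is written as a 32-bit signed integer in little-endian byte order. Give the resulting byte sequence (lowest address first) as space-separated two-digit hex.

EA 2C FE 8C

Two's complement of -1929499414 in 32 bits: 1929499414 = 0x7301D316; invert → 0x8CFE2CE9; add 1 → 0x8CFE2CEA.
Split into bytes (most-significant first): 8C FE 2C EA.
Little-endian stores the least-significant byte at the lowest address.
So at ascending addresses the bytes are EA 2C FE 8C.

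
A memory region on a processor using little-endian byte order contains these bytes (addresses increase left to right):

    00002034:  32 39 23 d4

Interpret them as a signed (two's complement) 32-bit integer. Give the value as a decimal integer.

Little-endian: lowest address holds the least-significant byte.
Reassemble most-significant byte first: D4 23 39 32 → 0xD4233932.
Top bit is set, so as a signed 32-bit value this is 0xD4233932 − 2^32 = -735889102.

-735889102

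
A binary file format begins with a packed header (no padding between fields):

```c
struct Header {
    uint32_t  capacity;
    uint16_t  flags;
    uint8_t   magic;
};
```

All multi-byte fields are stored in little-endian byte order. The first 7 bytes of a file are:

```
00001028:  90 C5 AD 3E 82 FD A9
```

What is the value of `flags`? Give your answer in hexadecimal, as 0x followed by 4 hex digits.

0xFD82

`flags` follows `capacity` (4 bytes), so it starts at byte offset 4 and occupies 2 bytes.
Bytes at offsets 4..5: 82 FD.
In little-endian order the low byte comes first in memory.
Reassemble most-significant byte first: FD 82 → 0xFD82.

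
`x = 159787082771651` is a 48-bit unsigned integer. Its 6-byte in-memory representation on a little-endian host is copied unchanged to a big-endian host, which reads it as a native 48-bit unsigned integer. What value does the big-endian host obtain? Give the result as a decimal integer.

215419693847441

159787082771651 in 48-bit hexadecimal is 0x9153544EECC3.
Stored little-endian, the bytes at ascending addresses are C3 EC 4E 54 53 91.
Read back as big-endian, the last byte is least significant, giving 0xC3EC4E545391.
0xC3EC4E545391 = 215419693847441.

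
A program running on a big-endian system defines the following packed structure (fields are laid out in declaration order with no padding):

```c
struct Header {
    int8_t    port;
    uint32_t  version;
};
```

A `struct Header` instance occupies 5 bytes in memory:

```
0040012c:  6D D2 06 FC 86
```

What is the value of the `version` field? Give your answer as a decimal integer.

`version` follows `port` (1 byte), so it starts at byte offset 1 and occupies 4 bytes.
Bytes at offsets 1..4: D2 06 FC 86.
In big-endian order the high byte comes first in memory.
The bytes are already most-significant first: 0xD206FC86.
0xD206FC86 = 3523673222.

3523673222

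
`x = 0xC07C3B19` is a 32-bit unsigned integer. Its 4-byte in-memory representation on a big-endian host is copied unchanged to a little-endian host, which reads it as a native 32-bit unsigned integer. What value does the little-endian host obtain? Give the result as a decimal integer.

423328960

Stored big-endian, the bytes at ascending addresses are C0 7C 3B 19.
Read back as little-endian, the first byte is least significant, giving 0x193B7CC0.
0x193B7CC0 = 423328960.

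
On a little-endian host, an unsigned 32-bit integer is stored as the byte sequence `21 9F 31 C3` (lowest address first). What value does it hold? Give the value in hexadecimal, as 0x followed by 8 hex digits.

0xC3319F21

In little-endian order the low byte comes first in memory.
Reassemble most-significant byte first: C3 31 9F 21 → 0xC3319F21.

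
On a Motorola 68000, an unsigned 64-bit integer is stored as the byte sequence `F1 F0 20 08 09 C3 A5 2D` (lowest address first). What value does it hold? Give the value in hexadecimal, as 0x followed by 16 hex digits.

Big-endian stores the most-significant byte at the lowest address.
The bytes are already most-significant first: 0xF1F0200809C3A52D.

0xF1F0200809C3A52D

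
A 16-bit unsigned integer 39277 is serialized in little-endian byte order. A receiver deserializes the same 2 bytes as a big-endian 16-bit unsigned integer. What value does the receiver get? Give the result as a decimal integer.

39277 in 16-bit hexadecimal is 0x996D.
Stored little-endian, the bytes at ascending addresses are 6D 99.
Read back as big-endian, the last byte is least significant, giving 0x6D99.
0x6D99 = 28057.

28057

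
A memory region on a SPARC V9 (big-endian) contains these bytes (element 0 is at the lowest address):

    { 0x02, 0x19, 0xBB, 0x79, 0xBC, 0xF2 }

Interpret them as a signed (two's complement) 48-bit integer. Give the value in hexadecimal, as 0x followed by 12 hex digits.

0x0219BB79BCF2

In big-endian order the high byte comes first in memory.
The bytes are already most-significant first: 0x0219BB79BCF2.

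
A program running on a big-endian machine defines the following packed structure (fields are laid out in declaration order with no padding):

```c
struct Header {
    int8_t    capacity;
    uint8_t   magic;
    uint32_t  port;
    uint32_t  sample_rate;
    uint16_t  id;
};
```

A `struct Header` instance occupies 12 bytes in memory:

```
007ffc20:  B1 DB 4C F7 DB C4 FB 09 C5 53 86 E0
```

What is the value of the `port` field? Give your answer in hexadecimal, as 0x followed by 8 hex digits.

`port` follows `capacity` (1 B), `magic` (1 B), so it starts at offset 1 + 1 = 2 and occupies 4 bytes.
Bytes at offsets 2..5: 4C F7 DB C4.
Big-endian stores the most-significant byte at the lowest address.
The bytes are already most-significant first: 0x4CF7DBC4.

0x4CF7DBC4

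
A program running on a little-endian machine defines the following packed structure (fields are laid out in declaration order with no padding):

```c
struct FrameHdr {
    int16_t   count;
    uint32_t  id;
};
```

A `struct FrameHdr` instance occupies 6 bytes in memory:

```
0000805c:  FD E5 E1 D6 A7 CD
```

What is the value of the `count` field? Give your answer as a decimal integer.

`count` is the first field, at byte offset 0, occupying 2 bytes.
Bytes at offsets 0..1: FD E5.
In little-endian order the low byte comes first in memory.
Reassemble most-significant byte first: E5 FD → 0xE5FD.
Top bit is set, so as a signed 16-bit value this is 0xE5FD − 2^16 = -6659.

-6659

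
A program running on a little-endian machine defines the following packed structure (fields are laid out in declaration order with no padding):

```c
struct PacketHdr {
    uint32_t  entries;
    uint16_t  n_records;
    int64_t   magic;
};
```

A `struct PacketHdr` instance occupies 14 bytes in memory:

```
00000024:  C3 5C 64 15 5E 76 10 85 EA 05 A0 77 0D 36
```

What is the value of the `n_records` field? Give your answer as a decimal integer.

30302

`n_records` follows `entries` (4 bytes), so it starts at byte offset 4 and occupies 2 bytes.
Bytes at offsets 4..5: 5E 76.
Little-endian: lowest address holds the least-significant byte.
Reassemble most-significant byte first: 76 5E → 0x765E.
0x765E = 30302.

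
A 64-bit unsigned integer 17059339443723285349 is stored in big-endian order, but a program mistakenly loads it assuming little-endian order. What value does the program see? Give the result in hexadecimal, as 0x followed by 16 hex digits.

0x65B3EFFDD6F2BEEC

17059339443723285349 in 64-bit hexadecimal is 0xECBEF2D6FDEFB365.
Stored big-endian, the bytes at ascending addresses are EC BE F2 D6 FD EF B3 65.
Read back as little-endian, the first byte is least significant, giving 0x65B3EFFDD6F2BEEC.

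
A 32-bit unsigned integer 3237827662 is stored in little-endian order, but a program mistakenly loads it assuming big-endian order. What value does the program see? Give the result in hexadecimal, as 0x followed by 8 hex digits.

0x4E54FDC0

3237827662 in 32-bit hexadecimal is 0xC0FD544E.
Stored little-endian, the bytes at ascending addresses are 4E 54 FD C0.
Read back as big-endian, the last byte is least significant, giving 0x4E54FDC0.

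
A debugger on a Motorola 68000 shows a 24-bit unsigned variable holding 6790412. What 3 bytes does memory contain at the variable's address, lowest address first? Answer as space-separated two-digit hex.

6790412 in hexadecimal, padded to 24 bits, is 0x679D0C.
Split into bytes (most-significant first): 67 9D 0C.
In big-endian order the high byte comes first in memory.
So the memory order matches the most-significant-first order: 67 9D 0C.

67 9D 0C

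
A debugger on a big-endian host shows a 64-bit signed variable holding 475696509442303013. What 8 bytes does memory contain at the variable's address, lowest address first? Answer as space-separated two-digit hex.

475696509442303013 in hexadecimal, padded to 64 bits, is 0x069A03747A33A425.
Split into bytes (most-significant first): 06 9A 03 74 7A 33 A4 25.
Big-endian: lowest address holds the most-significant byte.
So the memory order matches the most-significant-first order: 06 9A 03 74 7A 33 A4 25.

06 9A 03 74 7A 33 A4 25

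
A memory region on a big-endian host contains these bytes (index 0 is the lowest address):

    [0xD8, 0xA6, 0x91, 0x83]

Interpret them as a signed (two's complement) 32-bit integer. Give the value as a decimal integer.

In big-endian order the high byte comes first in memory.
The bytes are already most-significant first: 0xD8A69183.
Top bit is set, so as a signed 32-bit value this is 0xD8A69183 − 2^32 = -660172413.

-660172413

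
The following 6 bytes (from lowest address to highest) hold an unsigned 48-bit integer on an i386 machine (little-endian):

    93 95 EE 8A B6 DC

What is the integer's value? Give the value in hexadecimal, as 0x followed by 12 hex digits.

Little-endian: lowest address holds the least-significant byte.
Reassemble most-significant byte first: DC B6 8A EE 95 93 → 0xDCB68AEE9593.

0xDCB68AEE9593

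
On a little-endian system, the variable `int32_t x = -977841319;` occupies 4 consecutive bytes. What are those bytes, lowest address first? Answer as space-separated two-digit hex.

Two's complement of -977841319 in 32 bits: 977841319 = 0x3A48ACA7; invert → 0xC5B75358; add 1 → 0xC5B75359.
Split into bytes (most-significant first): C5 B7 53 59.
Little-endian stores the least-significant byte at the lowest address.
So at ascending addresses the bytes are 59 53 B7 C5.

59 53 B7 C5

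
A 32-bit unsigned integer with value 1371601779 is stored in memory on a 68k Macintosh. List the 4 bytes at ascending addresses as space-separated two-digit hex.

51 C0 FB 73

1371601779 in hexadecimal, padded to 32 bits, is 0x51C0FB73.
Split into bytes (most-significant first): 51 C0 FB 73.
In big-endian order the high byte comes first in memory.
So the memory order matches the most-significant-first order: 51 C0 FB 73.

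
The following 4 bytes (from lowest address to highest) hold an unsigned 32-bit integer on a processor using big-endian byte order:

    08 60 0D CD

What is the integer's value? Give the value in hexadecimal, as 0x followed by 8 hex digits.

0x08600DCD

Big-endian stores the most-significant byte at the lowest address.
The bytes are already most-significant first: 0x08600DCD.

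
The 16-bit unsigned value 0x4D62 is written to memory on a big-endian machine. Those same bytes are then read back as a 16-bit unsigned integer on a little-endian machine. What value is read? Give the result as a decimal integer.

Stored big-endian, the bytes at ascending addresses are 4D 62.
Read back as little-endian, the first byte is least significant, giving 0x624D.
0x624D = 25165.

25165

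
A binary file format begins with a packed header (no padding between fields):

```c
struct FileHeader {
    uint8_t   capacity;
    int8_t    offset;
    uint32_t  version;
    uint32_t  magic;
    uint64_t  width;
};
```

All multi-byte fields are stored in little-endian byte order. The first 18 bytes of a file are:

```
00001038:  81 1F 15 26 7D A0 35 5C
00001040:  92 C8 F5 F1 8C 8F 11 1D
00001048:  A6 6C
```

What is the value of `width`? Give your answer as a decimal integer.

`width` follows `capacity` (1 B), `offset` (1 B), `version` (4 B), `magic` (4 B), so it starts at offset 1 + 1 + 4 + 4 = 10 and occupies 8 bytes.
Bytes at offsets 10..17: F5 F1 8C 8F 11 1D A6 6C.
In little-endian order the low byte comes first in memory.
Reassemble most-significant byte first: 6C A6 1D 11 8F 8C F1 F5 → 0x6CA61D118F8CF1F5.
0x6CA61D118F8CF1F5 = 7828976963490214389.

7828976963490214389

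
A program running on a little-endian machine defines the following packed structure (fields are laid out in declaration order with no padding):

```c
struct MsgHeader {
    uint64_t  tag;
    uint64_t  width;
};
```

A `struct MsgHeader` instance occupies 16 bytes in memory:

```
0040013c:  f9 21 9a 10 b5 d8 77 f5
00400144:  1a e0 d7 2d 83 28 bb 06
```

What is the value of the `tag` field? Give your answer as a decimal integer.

`tag` is the first field, at byte offset 0, occupying 8 bytes.
Bytes at offsets 0..7: F9 21 9A 10 B5 D8 77 F5.
In little-endian order the low byte comes first in memory.
Reassemble most-significant byte first: F5 77 D8 B5 10 9A 21 F9 → 0xF577D8B5109A21F9.
0xF577D8B5109A21F9 = 17687844333700129273.

17687844333700129273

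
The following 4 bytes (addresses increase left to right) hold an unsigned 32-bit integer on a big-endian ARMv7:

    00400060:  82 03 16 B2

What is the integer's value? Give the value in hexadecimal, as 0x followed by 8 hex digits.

In big-endian order the high byte comes first in memory.
The bytes are already most-significant first: 0x820316B2.

0x820316B2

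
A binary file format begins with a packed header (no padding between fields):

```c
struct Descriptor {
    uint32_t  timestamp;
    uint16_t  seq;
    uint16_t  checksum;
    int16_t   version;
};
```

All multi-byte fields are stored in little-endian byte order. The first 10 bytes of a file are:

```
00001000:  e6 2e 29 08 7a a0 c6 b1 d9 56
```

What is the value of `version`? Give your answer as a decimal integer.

`version` follows `timestamp` (4 B), `seq` (2 B), `checksum` (2 B), so it starts at offset 4 + 2 + 2 = 8 and occupies 2 bytes.
Bytes at offsets 8..9: D9 56.
Little-endian: lowest address holds the least-significant byte.
Reassemble most-significant byte first: 56 D9 → 0x56D9.
0x56D9 = 22233.

22233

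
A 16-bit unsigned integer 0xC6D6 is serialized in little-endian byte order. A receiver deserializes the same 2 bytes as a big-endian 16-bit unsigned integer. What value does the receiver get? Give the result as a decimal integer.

Stored little-endian, the bytes at ascending addresses are D6 C6.
Read back as big-endian, the last byte is least significant, giving 0xD6C6.
0xD6C6 = 54982.

54982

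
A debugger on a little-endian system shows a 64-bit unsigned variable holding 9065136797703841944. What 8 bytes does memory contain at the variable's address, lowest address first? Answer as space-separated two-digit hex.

9065136797703841944 in hexadecimal, padded to 64 bits, is 0x7DCDD5E36B75A898.
Split into bytes (most-significant first): 7D CD D5 E3 6B 75 A8 98.
Little-endian stores the least-significant byte at the lowest address.
So at ascending addresses the bytes are 98 A8 75 6B E3 D5 CD 7D.

98 A8 75 6B E3 D5 CD 7D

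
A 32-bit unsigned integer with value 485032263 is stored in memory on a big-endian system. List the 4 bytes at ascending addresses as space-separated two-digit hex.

485032263 in hexadecimal, padded to 32 bits, is 0x1CE90147.
Split into bytes (most-significant first): 1C E9 01 47.
Big-endian: lowest address holds the most-significant byte.
So the memory order matches the most-significant-first order: 1C E9 01 47.

1C E9 01 47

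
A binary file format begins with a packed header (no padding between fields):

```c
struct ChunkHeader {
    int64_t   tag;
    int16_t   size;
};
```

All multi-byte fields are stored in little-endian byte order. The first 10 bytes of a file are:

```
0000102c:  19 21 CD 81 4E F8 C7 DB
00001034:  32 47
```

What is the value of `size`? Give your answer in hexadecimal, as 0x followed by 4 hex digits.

0x4732

`size` follows `tag` (8 bytes), so it starts at byte offset 8 and occupies 2 bytes.
Bytes at offsets 8..9: 32 47.
Little-endian stores the least-significant byte at the lowest address.
Reassemble most-significant byte first: 47 32 → 0x4732.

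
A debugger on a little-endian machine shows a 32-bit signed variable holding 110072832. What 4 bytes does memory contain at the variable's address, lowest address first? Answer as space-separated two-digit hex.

00 94 8F 06

110072832 in hexadecimal, padded to 32 bits, is 0x068F9400.
Split into bytes (most-significant first): 06 8F 94 00.
In little-endian order the low byte comes first in memory.
So at ascending addresses the bytes are 00 94 8F 06.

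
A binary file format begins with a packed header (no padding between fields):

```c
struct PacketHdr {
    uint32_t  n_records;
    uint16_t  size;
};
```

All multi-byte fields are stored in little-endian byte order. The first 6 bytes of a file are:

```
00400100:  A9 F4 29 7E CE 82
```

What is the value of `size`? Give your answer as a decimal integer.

`size` follows `n_records` (4 bytes), so it starts at byte offset 4 and occupies 2 bytes.
Bytes at offsets 4..5: CE 82.
Little-endian: lowest address holds the least-significant byte.
Reassemble most-significant byte first: 82 CE → 0x82CE.
0x82CE = 33486.

33486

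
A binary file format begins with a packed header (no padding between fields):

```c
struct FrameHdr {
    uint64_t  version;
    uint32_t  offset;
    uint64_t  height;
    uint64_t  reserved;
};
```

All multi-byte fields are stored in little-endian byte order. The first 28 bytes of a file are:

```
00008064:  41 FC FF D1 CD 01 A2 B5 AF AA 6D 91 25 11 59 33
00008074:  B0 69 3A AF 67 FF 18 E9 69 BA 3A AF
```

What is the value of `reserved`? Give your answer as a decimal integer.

12626609469331668839

`reserved` follows `version` (8 B), `offset` (4 B), `height` (8 B), so it starts at offset 8 + 4 + 8 = 20 and occupies 8 bytes.
Bytes at offsets 20..27: 67 FF 18 E9 69 BA 3A AF.
Little-endian: lowest address holds the least-significant byte.
Reassemble most-significant byte first: AF 3A BA 69 E9 18 FF 67 → 0xAF3ABA69E918FF67.
0xAF3ABA69E918FF67 = 12626609469331668839.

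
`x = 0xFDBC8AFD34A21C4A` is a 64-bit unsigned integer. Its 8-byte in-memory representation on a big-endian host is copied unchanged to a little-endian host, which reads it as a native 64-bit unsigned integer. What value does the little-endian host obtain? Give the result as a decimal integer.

5340321606630292733

Stored big-endian, the bytes at ascending addresses are FD BC 8A FD 34 A2 1C 4A.
Read back as little-endian, the first byte is least significant, giving 0x4A1CA234FD8ABCFD.
0x4A1CA234FD8ABCFD = 5340321606630292733.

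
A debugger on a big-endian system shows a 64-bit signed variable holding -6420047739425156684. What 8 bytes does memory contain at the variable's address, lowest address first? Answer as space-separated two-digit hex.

Two's complement of -6420047739425156684 in 64 bits: 6420047739425156684 = 0x59189767757C6E4C; invert → 0xA6E768988A8391B3; add 1 → 0xA6E768988A8391B4.
Split into bytes (most-significant first): A6 E7 68 98 8A 83 91 B4.
Big-endian: lowest address holds the most-significant byte.
So the memory order matches the most-significant-first order: A6 E7 68 98 8A 83 91 B4.

A6 E7 68 98 8A 83 91 B4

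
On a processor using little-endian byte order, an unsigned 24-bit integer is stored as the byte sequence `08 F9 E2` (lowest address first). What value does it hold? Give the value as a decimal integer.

14874888

Little-endian stores the least-significant byte at the lowest address.
Reassemble most-significant byte first: E2 F9 08 → 0xE2F908.
0xE2F908 = 14874888.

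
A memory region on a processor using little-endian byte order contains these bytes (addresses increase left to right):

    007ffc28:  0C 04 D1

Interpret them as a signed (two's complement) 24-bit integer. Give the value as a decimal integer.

Little-endian: lowest address holds the least-significant byte.
Reassemble most-significant byte first: D1 04 0C → 0xD1040C.
Top bit is set, so as a signed 24-bit value this is 0xD1040C − 2^24 = -3079156.

-3079156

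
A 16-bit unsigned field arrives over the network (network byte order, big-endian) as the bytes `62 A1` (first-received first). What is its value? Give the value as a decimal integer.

Big-endian stores the most-significant byte at the lowest address.
The bytes are already most-significant first: 0x62A1.
0x62A1 = 25249.

25249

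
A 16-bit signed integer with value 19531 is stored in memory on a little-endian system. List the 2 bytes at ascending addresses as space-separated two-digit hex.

19531 in hexadecimal, padded to 16 bits, is 0x4C4B.
Split into bytes (most-significant first): 4C 4B.
Little-endian stores the least-significant byte at the lowest address.
So at ascending addresses the bytes are 4B 4C.

4B 4C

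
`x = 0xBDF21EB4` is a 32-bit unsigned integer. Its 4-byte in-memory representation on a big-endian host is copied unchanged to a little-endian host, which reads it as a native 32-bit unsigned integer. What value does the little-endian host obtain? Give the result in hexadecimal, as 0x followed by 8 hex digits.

0xB41EF2BD

Stored big-endian, the bytes at ascending addresses are BD F2 1E B4.
Read back as little-endian, the first byte is least significant, giving 0xB41EF2BD.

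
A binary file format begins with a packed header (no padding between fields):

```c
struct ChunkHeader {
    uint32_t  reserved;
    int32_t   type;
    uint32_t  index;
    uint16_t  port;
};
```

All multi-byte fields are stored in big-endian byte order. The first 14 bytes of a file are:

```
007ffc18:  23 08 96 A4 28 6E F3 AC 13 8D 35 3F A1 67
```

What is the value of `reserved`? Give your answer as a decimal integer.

`reserved` is the first field, at byte offset 0, occupying 4 bytes.
Bytes at offsets 0..3: 23 08 96 A4.
Big-endian: lowest address holds the most-significant byte.
The bytes are already most-significant first: 0x230896A4.
0x230896A4 = 587765412.

587765412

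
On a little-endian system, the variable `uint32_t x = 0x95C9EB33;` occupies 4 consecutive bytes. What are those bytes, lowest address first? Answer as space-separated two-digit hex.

Split into bytes (most-significant first): 95 C9 EB 33.
Little-endian stores the least-significant byte at the lowest address.
So at ascending addresses the bytes are 33 EB C9 95.

33 EB C9 95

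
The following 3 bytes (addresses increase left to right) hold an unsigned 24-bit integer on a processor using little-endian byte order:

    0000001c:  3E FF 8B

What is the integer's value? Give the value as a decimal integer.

In little-endian order the low byte comes first in memory.
Reassemble most-significant byte first: 8B FF 3E → 0x8BFF3E.
0x8BFF3E = 9174846.

9174846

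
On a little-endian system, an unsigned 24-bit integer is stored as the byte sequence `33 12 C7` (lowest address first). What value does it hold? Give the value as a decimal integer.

In little-endian order the low byte comes first in memory.
Reassemble most-significant byte first: C7 12 33 → 0xC71233.
0xC71233 = 13046323.

13046323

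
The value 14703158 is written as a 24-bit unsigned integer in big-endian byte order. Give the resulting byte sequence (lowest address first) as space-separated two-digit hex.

E0 5A 36

14703158 in hexadecimal, padded to 24 bits, is 0xE05A36.
Split into bytes (most-significant first): E0 5A 36.
Big-endian: lowest address holds the most-significant byte.
So the memory order matches the most-significant-first order: E0 5A 36.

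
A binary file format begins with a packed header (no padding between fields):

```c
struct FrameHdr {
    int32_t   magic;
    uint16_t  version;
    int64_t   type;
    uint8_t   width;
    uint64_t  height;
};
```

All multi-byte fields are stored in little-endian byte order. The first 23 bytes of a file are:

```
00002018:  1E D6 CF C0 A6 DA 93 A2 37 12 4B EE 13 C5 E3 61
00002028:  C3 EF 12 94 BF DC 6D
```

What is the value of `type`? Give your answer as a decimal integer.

`type` follows `magic` (4 B), `version` (2 B), so it starts at offset 4 + 2 = 6 and occupies 8 bytes.
Bytes at offsets 6..13: 93 A2 37 12 4B EE 13 C5.
In little-endian order the low byte comes first in memory.
Reassemble most-significant byte first: C5 13 EE 4B 12 37 A2 93 → 0xC513EE4B1237A293.
Top bit is set, so as a signed 64-bit value this is 0xC513EE4B1237A293 − 2^64 = -4245788017484651885.

-4245788017484651885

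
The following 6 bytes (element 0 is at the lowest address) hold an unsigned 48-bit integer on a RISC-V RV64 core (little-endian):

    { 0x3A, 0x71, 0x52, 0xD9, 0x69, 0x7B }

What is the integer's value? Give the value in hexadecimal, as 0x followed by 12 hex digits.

In little-endian order the low byte comes first in memory.
Reassemble most-significant byte first: 7B 69 D9 52 71 3A → 0x7B69D952713A.

0x7B69D952713A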